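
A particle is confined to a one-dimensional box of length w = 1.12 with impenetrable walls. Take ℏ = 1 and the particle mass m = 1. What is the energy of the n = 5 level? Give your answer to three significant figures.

The infinite-well eigenfunctions ψ_n = √(2/w) sin(nπx/w) vanish at both walls, giving E_n = n²π²ℏ²/(2mw²).
E_5 = 5² × π² / (2 × 1 × 1.12²) = 98.35.

E = 98.3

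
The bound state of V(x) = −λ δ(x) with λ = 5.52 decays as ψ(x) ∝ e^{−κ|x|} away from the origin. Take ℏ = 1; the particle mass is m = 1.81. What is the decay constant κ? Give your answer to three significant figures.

Integrate −(ℏ²/2m)ψ'' − λδ(x)ψ = Eψ from −ε to +ε: the ψ'' term gives ψ'(0⁺) − ψ'(0⁻) and the δ term gives −(2mλ/ℏ²)ψ(0).
With ψ ∝ e^{−κ|x|} this yields −2κ = −2mλ/ℏ², so κ = mλ/ℏ² = 9.991.

κ = 9.99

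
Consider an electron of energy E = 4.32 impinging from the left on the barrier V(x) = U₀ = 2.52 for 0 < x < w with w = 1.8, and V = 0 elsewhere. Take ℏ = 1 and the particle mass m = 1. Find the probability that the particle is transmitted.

E > U₀: inside the barrier k₂ = √(2m(E − U₀))/ℏ = 1.897, k₂w = 3.415.
T = [1 + U₀² sin²(k₂w) / (4E(E − U₀))]⁻¹ = 1/1.015 = 0.985.

T = 0.985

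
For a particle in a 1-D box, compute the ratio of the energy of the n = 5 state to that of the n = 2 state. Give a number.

Since E_n ∝ n², the ratio is (5/2)² = 6.25.

6.25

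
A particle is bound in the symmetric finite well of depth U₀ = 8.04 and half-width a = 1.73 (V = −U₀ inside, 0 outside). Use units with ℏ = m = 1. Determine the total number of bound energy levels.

N = 5

Define the well-strength parameter z₀ = (a/ℏ)√(2mU₀) = 1.73 × √(2·1·8.04) = 6.937.
The even/odd transcendental equations gain one root per π/2 in z₀, giving N = 1 + ⌊2z₀/π⌋ = 1 + ⌊4.416⌋ = 5.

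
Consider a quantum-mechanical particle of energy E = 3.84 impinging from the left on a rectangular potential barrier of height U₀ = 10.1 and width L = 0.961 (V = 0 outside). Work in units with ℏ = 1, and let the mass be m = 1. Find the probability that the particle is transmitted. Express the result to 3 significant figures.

E < U₀: inside the barrier ψ ∝ e^{±κx} with κ = √(2m(U₀ − E))/ℏ = 3.538.
κL = 3.400, sinh(κL) = 14.97.
Matching ψ, ψ′ at both faces gives T = [1 + U₀² sinh²(κL) / (4E(U₀ − E))]⁻¹ = 1/238.8 = 0.00419.

T = 0.00419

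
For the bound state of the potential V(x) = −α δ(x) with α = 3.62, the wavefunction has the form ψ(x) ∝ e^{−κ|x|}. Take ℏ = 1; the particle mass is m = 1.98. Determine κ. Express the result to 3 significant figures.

Integrate −(ℏ²/2m)ψ'' − αδ(x)ψ = Eψ from −ε to +ε: the ψ'' term gives ψ'(0⁺) − ψ'(0⁻) and the δ term gives −(2mα/ℏ²)ψ(0).
With ψ ∝ e^{−κ|x|} this yields −2κ = −2mα/ℏ², so κ = mα/ℏ² = 7.168.

κ = 7.17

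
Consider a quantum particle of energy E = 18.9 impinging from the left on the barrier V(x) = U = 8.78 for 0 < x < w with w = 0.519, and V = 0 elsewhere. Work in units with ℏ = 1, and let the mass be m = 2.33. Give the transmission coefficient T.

T = 0.983

E > U: inside the barrier k₂ = √(2m(E − U))/ℏ = 6.867, k₂w = 3.564.
T = [1 + U² sin²(k₂w) / (4E(E − U))]⁻¹ = 1/1.017 = 0.983.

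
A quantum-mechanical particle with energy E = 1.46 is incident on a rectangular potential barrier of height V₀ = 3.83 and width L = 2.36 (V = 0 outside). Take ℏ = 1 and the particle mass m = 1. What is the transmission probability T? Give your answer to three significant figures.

Since E < V₀ the interior solution is evanescent with decay constant κ = √(2m(V₀ − E))/ℏ = 2.177.
κL = 5.138, sinh(κL) = 85.19.
The exact tunnelling result is T⁻¹ = 1 + V₀² sinh²(κL) / [4E(V₀ − E)] = 7693, so T = 0.000130.

T = 0.000130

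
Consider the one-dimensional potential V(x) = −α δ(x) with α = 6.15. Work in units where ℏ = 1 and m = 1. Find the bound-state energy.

E = -18.9

For x ≠ 0 the bound state is ψ ∝ e^{−κ|x|}; integrating the TISE across the delta gives the cusp condition 2κ = 2mα/ℏ², so κ = 6.150.
Then E = −ℏ²κ²/(2m) = −mα²/(2ℏ²) = -18.91.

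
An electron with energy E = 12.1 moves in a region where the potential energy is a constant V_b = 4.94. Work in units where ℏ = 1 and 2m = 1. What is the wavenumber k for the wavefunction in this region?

With E > V_b the solution is oscillatory, ψ ∝ e^{±ikx} with k = √(2m(E − V_b))/ℏ.
k = √(2 × 0.5 × 7.16) = 2.676.

k = 2.68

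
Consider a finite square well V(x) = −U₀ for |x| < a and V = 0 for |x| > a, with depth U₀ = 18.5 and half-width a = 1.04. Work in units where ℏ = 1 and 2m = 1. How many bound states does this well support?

Define the well-strength parameter z₀ = (a/ℏ)√(2mU₀) = 1.04 × √(2·0.5·18.5) = 4.473.
A new bound state (alternating even/odd) appears each time z₀ passes a multiple of π/2, so N = ⌊2z₀/π⌋ + 1 = ⌊2.848⌋ + 1 = 3.

N = 3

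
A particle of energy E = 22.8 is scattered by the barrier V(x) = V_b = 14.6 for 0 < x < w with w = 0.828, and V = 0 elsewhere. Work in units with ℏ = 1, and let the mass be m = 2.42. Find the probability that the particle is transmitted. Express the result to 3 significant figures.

E > V_b: inside the barrier k₂ = √(2m(E − V_b))/ℏ = 6.300, k₂w = 5.216.
Matching at both interfaces gives T⁻¹ = 1 + V_b² sin²(k₂w) / [4E(E − V_b)] = 1.219, hence T = 0.821.

T = 0.821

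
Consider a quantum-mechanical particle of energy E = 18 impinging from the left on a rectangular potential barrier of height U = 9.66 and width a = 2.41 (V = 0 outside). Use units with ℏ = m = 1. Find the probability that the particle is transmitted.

T = 0.975

Above the barrier the interior wavenumber is k₂ = √(2m(E − U))/ℏ = 4.084, giving phase k₂a = 9.843.
Matching at both interfaces gives T⁻¹ = 1 + U² sin²(k₂a) / [4E(E − U)] = 1.026, hence T = 0.975.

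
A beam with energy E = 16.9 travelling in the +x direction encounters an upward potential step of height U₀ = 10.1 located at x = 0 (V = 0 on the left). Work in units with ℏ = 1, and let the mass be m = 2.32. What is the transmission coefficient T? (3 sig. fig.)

T = 0.950

The wavenumbers are k₁ = √(2mE)/ℏ = 8.855 on the left and k₂ = √(2m(E − U₀))/ℏ = 5.617 on the right.
Continuity of ψ and ψ′ at the step yields the reflection amplitude r = (k₁ − k₂)/(k₁ + k₂) = 0.2237; thus R = |r|² = 0.05006, T = 0.9499.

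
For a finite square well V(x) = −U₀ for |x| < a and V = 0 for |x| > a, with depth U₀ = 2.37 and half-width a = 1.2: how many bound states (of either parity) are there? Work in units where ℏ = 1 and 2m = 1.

Define the well-strength parameter z₀ = (a/ℏ)√(2mU₀) = 1.2 × √(2·0.5·2.37) = 1.847.
The even/odd transcendental equations gain one root per π/2 in z₀, giving N = 1 + ⌊2z₀/π⌋ = 1 + ⌊1.176⌋ = 2.

N = 2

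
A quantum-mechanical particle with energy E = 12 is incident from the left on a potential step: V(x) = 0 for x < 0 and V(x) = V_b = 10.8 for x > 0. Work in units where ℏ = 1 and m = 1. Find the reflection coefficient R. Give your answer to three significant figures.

The wavenumbers are k₁ = √(2mE)/ℏ = 4.899 on the left and k₂ = √(2m(E − V_b))/ℏ = 1.549 on the right.
Continuity of ψ and ψ′ at the step yields the reflection amplitude r = (k₁ − k₂)/(k₁ + k₂) = 0.5195; thus R = |r|² = 0.2699, T = 0.7301.

R = 0.270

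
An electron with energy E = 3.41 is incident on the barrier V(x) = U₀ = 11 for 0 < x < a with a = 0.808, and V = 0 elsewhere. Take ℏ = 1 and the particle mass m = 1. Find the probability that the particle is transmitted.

Since E < U₀ the interior solution is evanescent with decay constant κ = √(2m(U₀ − E))/ℏ = 3.896.
κa = 3.148, sinh(κa) = 11.62.
Matching ψ, ψ′ at both faces gives T = [1 + U₀² sinh²(κa) / (4E(U₀ − E))]⁻¹ = 1/158.9 = 0.00629.

T = 0.00629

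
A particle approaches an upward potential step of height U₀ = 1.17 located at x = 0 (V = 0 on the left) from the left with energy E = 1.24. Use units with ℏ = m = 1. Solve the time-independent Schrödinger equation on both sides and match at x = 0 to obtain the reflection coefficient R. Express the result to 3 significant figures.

R = 0.380

On each side the TISE gives plane waves with k = √(2m(E − V))/ℏ: k₁ = √(2·1·1.24) = 1.575, k₂ = √(2·1·0.07) = 0.3742.
Matching ψ and ψ′ at x = 0 gives r = (k₁ − k₂)/(k₁ + k₂), so R = r² = 0.3795 and T = 1 − R = 0.6205.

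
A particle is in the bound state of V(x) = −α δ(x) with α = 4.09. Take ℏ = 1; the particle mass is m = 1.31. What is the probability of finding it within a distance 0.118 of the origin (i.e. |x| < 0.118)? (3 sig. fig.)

P = 0.718

The normalised bound state is ψ = √κ e^{−κ|x|} with κ = mα/ℏ² = 5.358.
P(|x| < d) = ∫_{−d}^{d} κ e^{−2κ|x|} dx = 1 − e^{−2κd} = 1 − e^{−1.264} = 0.7176.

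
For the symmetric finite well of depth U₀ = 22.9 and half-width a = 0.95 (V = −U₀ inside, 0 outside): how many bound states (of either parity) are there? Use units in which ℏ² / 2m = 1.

N = 3

The dimensionless depth is z₀ = a√(2mU₀)/ℏ = 0.95 × √(22.90) = 4.546.
The even/odd transcendental equations gain one root per π/2 in z₀, giving N = 1 + ⌊2z₀/π⌋ = 1 + ⌊2.894⌋ = 3.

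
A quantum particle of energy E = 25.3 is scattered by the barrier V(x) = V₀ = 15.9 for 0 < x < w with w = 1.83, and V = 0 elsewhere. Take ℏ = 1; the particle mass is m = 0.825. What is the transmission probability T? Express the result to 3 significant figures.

Above the barrier the interior wavenumber is k₂ = √(2m(E − V₀))/ℏ = 3.938, giving phase k₂w = 7.207.
Matching at both interfaces gives T⁻¹ = 1 + V₀² sin²(k₂w) / [4E(E − V₀)] = 1.169, hence T = 0.855.

T = 0.855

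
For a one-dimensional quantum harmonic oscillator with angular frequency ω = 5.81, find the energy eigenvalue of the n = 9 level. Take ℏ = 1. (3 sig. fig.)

E = 55.2

Using E_n = (n + ½)ℏω: E_9 = 9.5 × 5.81 = 55.20.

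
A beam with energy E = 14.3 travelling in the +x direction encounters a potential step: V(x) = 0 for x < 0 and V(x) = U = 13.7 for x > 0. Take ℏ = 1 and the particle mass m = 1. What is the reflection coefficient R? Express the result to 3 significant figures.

R = 0.436

The wavenumbers are k₁ = √(2mE)/ℏ = 5.348 on the left and k₂ = √(2m(E − U))/ℏ = 1.095 on the right.
Continuity of ψ and ψ′ at the step yields the reflection amplitude r = (k₁ − k₂)/(k₁ + k₂) = 0.6600; thus R = |r|² = 0.4356, T = 0.5644.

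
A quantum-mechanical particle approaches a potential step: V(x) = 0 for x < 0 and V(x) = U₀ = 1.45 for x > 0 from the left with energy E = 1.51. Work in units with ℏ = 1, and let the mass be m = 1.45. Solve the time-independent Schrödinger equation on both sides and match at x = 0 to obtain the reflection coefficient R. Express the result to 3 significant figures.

R = 0.446

On each side the TISE gives plane waves with k = √(2m(E − V))/ℏ: k₁ = √(2·1.45·1.51) = 2.093, k₂ = √(2·1.45·0.06) = 0.4171.
Continuity of ψ and ψ′ at the step yields the reflection amplitude r = (k₁ − k₂)/(k₁ + k₂) = 0.6676; thus R = |r|² = 0.4457, T = 0.5543.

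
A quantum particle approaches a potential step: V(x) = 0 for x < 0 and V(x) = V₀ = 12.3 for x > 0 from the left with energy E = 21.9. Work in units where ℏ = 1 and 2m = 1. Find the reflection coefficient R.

On each side the TISE gives plane waves with k = √(2m(E − V))/ℏ: k₁ = √(2·½·21.9) = 4.680, k₂ = √(2·½·9.6) = 3.098.
Matching ψ and ψ′ at x = 0 gives r = (k₁ − k₂)/(k₁ + k₂), so R = r² = 0.04133 and T = 1 − R = 0.9587.

R = 0.0413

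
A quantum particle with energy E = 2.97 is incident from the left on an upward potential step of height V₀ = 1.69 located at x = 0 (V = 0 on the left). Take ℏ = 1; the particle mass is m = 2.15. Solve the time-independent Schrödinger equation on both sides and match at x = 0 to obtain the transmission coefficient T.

T = 0.957

The wavenumbers are k₁ = √(2mE)/ℏ = 3.574 on the left and k₂ = √(2m(E − V₀))/ℏ = 2.346 on the right.
Matching ψ and ψ′ at x = 0 gives r = (k₁ − k₂)/(k₁ + k₂), so R = r² = 0.04300 and T = 1 − R = 0.9570.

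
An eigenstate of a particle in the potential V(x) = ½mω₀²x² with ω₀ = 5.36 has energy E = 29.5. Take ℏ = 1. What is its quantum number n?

Invert E_n = (n + ½)ℏω₀: n = E/ℏω₀ − ½ = 5.004, so n = 5.

n = 5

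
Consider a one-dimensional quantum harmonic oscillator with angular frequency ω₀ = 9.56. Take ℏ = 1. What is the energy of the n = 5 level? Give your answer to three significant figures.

The oscillator eigenvalues are E_n = ℏω₀(n + ½), so E_5 = 9.56 × 5.5 = 52.58.

E = 52.6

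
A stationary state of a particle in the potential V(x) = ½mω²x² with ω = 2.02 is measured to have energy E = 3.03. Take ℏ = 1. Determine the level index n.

E_n = ℏω(n + ½) ⇒ n = E/(ℏω) − ½ = 3.03/2.02 − 0.5 = 1.000 → n = 1.

n = 1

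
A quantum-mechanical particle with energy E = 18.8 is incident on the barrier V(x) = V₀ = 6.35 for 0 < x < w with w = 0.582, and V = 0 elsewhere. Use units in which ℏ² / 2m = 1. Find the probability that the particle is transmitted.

T = 0.967

E > V₀: inside the barrier k₂ = √(2m(E − V₀))/ℏ = 3.528, k₂w = 2.054.
T = [1 + V₀² sin²(k₂w) / (4E(E − V₀))]⁻¹ = 1/1.034 = 0.967.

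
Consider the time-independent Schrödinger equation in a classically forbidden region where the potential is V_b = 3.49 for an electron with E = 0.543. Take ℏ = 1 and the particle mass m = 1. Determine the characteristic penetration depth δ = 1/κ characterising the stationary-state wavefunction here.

Since E < V_b the TISE in this region is ψ'' = κ²ψ with κ = √(2m(V_b − E))/ℏ.
κ = √(2 × 1 × 2.947) = 2.428. The penetration depth is δ = 1/κ = 0.412.

δ = 0.412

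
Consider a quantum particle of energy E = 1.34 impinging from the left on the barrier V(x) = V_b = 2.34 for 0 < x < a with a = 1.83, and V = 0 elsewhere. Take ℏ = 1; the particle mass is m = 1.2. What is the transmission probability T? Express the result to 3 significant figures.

E < V_b: inside the barrier ψ ∝ e^{±κx} with κ = √(2m(V_b − E))/ℏ = 1.549.
κa = 2.835, sinh(κa) = 8.486.
Matching ψ, ψ′ at both faces gives T = [1 + V_b² sinh²(κa) / (4E(V_b − E))]⁻¹ = 1/74.57 = 0.0134.

T = 0.0134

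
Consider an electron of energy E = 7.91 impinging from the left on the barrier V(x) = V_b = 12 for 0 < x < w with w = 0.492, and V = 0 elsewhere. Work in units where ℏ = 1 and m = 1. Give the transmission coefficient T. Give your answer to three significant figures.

Since E < V_b the interior solution is evanescent with decay constant κ = √(2m(V_b − E))/ℏ = 2.860.
κw = 1.407, sinh(κw) = 1.920.
The exact tunnelling result is T⁻¹ = 1 + V_b² sinh²(κw) / [4E(V_b − E)] = 5.101, so T = 0.196.

T = 0.196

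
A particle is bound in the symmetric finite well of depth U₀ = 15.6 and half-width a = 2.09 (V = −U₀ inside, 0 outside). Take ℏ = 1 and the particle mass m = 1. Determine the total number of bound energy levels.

Define the well-strength parameter z₀ = (a/ℏ)√(2mU₀) = 2.09 × √(2·1·15.6) = 11.67.
A new bound state (alternating even/odd) appears each time z₀ passes a multiple of π/2, so N = ⌊2z₀/π⌋ + 1 = ⌊7.432⌋ + 1 = 8.

N = 8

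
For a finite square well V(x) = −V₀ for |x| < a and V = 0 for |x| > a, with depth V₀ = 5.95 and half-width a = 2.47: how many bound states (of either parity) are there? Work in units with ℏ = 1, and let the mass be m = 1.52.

N = 7

The dimensionless depth is z₀ = a√(2mV₀)/ℏ = 2.47 × √(18.09) = 10.50.
A new bound state (alternating even/odd) appears each time z₀ passes a multiple of π/2, so N = ⌊2z₀/π⌋ + 1 = ⌊6.688⌋ + 1 = 7.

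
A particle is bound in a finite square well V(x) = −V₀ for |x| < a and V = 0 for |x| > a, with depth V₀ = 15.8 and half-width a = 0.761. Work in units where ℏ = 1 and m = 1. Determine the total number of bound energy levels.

N = 3

Define the well-strength parameter z₀ = (a/ℏ)√(2mV₀) = 0.761 × √(2·1·15.8) = 4.278.
The even/odd transcendental equations gain one root per π/2 in z₀, giving N = 1 + ⌊2z₀/π⌋ = 1 + ⌊2.723⌋ = 3.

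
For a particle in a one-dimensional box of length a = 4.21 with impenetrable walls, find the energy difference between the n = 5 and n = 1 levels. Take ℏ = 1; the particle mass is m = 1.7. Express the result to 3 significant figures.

ΔE = 3.93

E_n = n²π²ℏ²/(2ma²), so ΔE = (5² − 1²) π²ℏ²/(2ma²).
ΔE = 24 × π² / (2 × 1.7 × 4.21²) = 3.931.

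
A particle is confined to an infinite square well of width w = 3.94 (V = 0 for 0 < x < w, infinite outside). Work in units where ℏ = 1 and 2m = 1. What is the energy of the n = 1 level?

E = 0.636

Requiring ψ(0) = ψ(w) = 0 quantises k = nπ/w, hence E_n = ℏ²k²/2m = n²π²ℏ²/(2mw²).
E_1 = 1² × π² / (2 × 0.5 × 3.94²) = 0.6358.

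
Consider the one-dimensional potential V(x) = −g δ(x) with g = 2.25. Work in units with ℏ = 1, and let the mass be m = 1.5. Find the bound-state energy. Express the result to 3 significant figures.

E = -3.80

For x ≠ 0 the bound state is ψ ∝ e^{−κ|x|}; integrating the TISE across the delta gives the cusp condition 2κ = 2mg/ℏ², so κ = 3.375.
Then E = −ℏ²κ²/(2m) = −mg²/(2ℏ²) = -3.797.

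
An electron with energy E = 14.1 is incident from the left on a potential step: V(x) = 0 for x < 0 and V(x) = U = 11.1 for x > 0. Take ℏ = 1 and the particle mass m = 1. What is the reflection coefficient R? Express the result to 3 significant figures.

The wavenumbers are k₁ = √(2mE)/ℏ = 5.310 on the left and k₂ = √(2m(E − U))/ℏ = 2.449 on the right.
Continuity of ψ and ψ′ at the step yields the reflection amplitude r = (k₁ − k₂)/(k₁ + k₂) = 0.3687; thus R = |r|² = 0.1359, T = 0.8641.

R = 0.136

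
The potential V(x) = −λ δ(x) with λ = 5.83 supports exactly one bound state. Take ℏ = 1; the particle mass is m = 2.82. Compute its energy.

E = -47.9

The bound state is ψ(x) = √κ e^{−κ|x|}. The derivative jump ψ'(0⁺) − ψ'(0⁻) = −(2mλ/ℏ²)ψ(0) fixes κ = mλ/ℏ² = 16.44.
Then E = −ℏ²κ²/(2m) = −mλ²/(2ℏ²) = -47.92.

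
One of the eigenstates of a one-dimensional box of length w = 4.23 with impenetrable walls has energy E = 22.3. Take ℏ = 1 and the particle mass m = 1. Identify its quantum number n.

n = 9

From E_n = n²π²ℏ²/(2mw²) invert to n = √(2mw²E)/(πℏ).
n = (4.23/π) × √(2 × 1 × 22.3) = 8.992 → n = 9.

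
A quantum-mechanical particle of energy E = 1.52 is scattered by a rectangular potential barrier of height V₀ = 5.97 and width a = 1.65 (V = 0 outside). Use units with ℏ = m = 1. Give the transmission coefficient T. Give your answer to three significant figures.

Since E < V₀ the interior solution is evanescent with decay constant κ = √(2m(V₀ − E))/ℏ = 2.983.
κa = 4.922, sinh(κa) = 68.66.
The exact tunnelling result is T⁻¹ = 1 + V₀² sinh²(κa) / [4E(V₀ − E)] = 6212, so T = 0.000161.

T = 0.000161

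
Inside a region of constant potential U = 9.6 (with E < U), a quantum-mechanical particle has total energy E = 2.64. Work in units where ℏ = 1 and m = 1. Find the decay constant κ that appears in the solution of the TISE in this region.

Since E < U the TISE in this region is ψ'' = κ²ψ with κ = √(2m(U − E))/ℏ.
κ = √(2 × 1 × 6.96) = 3.731.

κ = 3.73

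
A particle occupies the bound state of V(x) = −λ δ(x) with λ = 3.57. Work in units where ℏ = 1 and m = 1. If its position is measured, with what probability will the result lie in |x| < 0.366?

P = 0.927

The normalised bound state is ψ = √κ e^{−κ|x|} with κ = mλ/ℏ² = 3.570.
P(|x| < d) = ∫_{−d}^{d} κ e^{−2κ|x|} dx = 1 − e^{−2κd} = 1 − e^{−2.613} = 0.9267.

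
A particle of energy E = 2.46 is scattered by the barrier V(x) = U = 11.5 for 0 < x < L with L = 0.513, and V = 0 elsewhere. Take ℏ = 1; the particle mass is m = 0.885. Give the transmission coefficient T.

E < U: inside the barrier ψ ∝ e^{±κx} with κ = √(2m(U − E))/ℏ = 4.000.
κL = 2.052, sinh(κL) = 3.828.
Matching ψ, ψ′ at both faces gives T = [1 + U² sinh²(κL) / (4E(U − E))]⁻¹ = 1/22.78 = 0.0439.

T = 0.0439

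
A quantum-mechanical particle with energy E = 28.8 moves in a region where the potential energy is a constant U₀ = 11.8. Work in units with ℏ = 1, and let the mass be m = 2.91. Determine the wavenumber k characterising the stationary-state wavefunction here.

k = 9.95

With E > U₀ the solution is oscillatory, ψ ∝ e^{±ikx} with k = √(2m(E − U₀))/ℏ.
k = √(2 × 2.91 × 17) = 9.947.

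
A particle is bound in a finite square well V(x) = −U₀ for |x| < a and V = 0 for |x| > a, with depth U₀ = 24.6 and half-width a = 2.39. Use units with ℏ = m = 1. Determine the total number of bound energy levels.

N = 11

The dimensionless depth is z₀ = a√(2mU₀)/ℏ = 2.39 × √(49.20) = 16.76.
The even/odd transcendental equations gain one root per π/2 in z₀, giving N = 1 + ⌊2z₀/π⌋ = 1 + ⌊10.67⌋ = 11.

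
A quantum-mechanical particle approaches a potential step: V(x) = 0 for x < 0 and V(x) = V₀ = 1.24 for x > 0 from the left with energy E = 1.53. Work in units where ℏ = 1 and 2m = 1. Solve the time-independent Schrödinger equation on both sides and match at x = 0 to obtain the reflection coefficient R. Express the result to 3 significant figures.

The wavenumbers are k₁ = √(2mE)/ℏ = 1.237 on the left and k₂ = √(2m(E − V₀))/ℏ = 0.5385 on the right.
Continuity of ψ and ψ′ at the step yields the reflection amplitude r = (k₁ − k₂)/(k₁ + k₂) = 0.3934; thus R = |r|² = 0.1547, T = 0.8453.

R = 0.155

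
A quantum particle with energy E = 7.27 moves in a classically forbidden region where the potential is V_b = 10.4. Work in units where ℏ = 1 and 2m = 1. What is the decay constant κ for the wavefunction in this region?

κ = 1.77

Since E < V_b the TISE in this region is ψ'' = κ²ψ with κ = √(2m(V_b − E))/ℏ.
κ = √(2 × 0.5 × 3.13) = 1.769.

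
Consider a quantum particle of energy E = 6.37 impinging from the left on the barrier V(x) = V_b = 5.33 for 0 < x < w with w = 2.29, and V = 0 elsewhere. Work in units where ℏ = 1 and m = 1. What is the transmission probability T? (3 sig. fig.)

T = 0.973

E > V_b: inside the barrier k₂ = √(2m(E − V_b))/ℏ = 1.442, k₂w = 3.303.
Matching at both interfaces gives T⁻¹ = 1 + V_b² sin²(k₂w) / [4E(E − V_b)] = 1.028, hence T = 0.973.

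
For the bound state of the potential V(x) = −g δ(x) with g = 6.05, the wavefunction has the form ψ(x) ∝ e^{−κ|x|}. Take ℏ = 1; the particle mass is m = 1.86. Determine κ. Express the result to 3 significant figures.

Integrate −(ℏ²/2m)ψ'' − gδ(x)ψ = Eψ from −ε to +ε: the ψ'' term gives ψ'(0⁺) − ψ'(0⁻) and the δ term gives −(2mg/ℏ²)ψ(0).
With ψ ∝ e^{−κ|x|} this yields −2κ = −2mg/ℏ², so κ = mg/ℏ² = 11.25.

κ = 11.3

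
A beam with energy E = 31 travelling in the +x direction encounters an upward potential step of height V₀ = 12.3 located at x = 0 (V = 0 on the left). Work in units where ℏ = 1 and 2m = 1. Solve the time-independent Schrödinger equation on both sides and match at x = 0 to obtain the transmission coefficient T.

On each side the TISE gives plane waves with k = √(2m(E − V))/ℏ: k₁ = √(2·½·31) = 5.568, k₂ = √(2·½·18.7) = 4.324.
Matching ψ and ψ′ at x = 0 gives r = (k₁ − k₂)/(k₁ + k₂), so R = r² = 0.01580 and T = 1 − R = 0.9842.

T = 0.984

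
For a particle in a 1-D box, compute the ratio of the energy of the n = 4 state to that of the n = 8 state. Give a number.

0.25

Since E_n ∝ n², the ratio is (4/8)² = 0.25.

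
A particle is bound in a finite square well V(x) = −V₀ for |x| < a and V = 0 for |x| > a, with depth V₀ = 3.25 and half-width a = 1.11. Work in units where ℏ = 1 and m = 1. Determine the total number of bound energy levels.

Define the well-strength parameter z₀ = (a/ℏ)√(2mV₀) = 1.11 × √(2·1·3.25) = 2.830.
The even/odd transcendental equations gain one root per π/2 in z₀, giving N = 1 + ⌊2z₀/π⌋ = 1 + ⌊1.802⌋ = 2.

N = 2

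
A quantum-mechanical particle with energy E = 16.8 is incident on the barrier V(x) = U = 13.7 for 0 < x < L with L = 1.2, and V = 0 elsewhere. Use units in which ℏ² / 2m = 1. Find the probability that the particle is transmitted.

T = 0.602

Above the barrier the interior wavenumber is k₂ = √(2m(E − U))/ℏ = 1.761, giving phase k₂L = 2.113.
T = [1 + U² sin²(k₂L) / (4E(E − U))]⁻¹ = 1/1.661 = 0.602.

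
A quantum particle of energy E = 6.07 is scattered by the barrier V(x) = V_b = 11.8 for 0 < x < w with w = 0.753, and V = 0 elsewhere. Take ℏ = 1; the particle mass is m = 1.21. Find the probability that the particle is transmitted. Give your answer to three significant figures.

T = 0.0146

E < V_b: inside the barrier ψ ∝ e^{±κx} with κ = √(2m(V_b − E))/ℏ = 3.724.
κw = 2.804, sinh(κw) = 8.225.
Matching ψ, ψ′ at both faces gives T = [1 + V_b² sinh²(κw) / (4E(V_b − E))]⁻¹ = 1/68.71 = 0.0146.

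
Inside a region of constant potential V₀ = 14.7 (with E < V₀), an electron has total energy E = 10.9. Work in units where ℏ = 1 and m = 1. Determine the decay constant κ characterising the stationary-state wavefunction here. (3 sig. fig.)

Since E < V₀ the TISE in this region is ψ'' = κ²ψ with κ = √(2m(V₀ − E))/ℏ.
κ = √(2 × 1 × 3.8) = 2.757.

κ = 2.76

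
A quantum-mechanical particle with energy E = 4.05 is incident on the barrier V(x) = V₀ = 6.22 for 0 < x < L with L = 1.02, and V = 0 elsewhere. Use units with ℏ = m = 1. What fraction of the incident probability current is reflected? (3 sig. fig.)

E < V₀: inside the barrier ψ ∝ e^{±κx} with κ = √(2m(V₀ − E))/ℏ = 2.083.
κL = 2.125, sinh(κL) = 4.126.
Matching ψ, ψ′ at both faces gives T = [1 + V₀² sinh²(κL) / (4E(V₀ − E))]⁻¹ = 1/19.74 = 0.0507.
R = 1 − T = 0.949.

R = 0.949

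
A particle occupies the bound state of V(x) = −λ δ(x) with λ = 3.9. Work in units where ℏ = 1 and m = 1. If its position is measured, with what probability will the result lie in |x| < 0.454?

The normalised bound state is ψ = √κ e^{−κ|x|} with κ = mλ/ℏ² = 3.900.
P(|x| < d) = ∫_{−d}^{d} κ e^{−2κ|x|} dx = 1 − e^{−2κd} = 1 − e^{−3.541} = 0.9710.

P = 0.971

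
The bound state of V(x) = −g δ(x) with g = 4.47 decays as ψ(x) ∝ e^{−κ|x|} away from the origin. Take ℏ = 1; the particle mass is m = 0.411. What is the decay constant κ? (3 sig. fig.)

κ = 1.84

Integrating the TISE across x = 0 gives the cusp condition ψ'(0⁺) − ψ'(0⁻) = −(2mg/ℏ²)ψ(0).
With ψ ∝ e^{−κ|x|} this yields −2κ = −2mg/ℏ², so κ = mg/ℏ² = 1.837.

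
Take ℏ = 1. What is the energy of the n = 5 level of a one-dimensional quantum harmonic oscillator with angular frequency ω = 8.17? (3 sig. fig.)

E = 44.9

The oscillator eigenvalues are E_n = ℏω(n + ½), so E_5 = 8.17 × 5.5 = 44.94.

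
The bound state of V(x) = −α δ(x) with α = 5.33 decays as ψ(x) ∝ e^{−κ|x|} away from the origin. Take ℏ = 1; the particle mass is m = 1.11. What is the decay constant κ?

Integrating the TISE across x = 0 gives the cusp condition ψ'(0⁺) − ψ'(0⁻) = −(2mα/ℏ²)ψ(0).
With ψ ∝ e^{−κ|x|} this yields −2κ = −2mα/ℏ², so κ = mα/ℏ² = 5.916.

κ = 5.92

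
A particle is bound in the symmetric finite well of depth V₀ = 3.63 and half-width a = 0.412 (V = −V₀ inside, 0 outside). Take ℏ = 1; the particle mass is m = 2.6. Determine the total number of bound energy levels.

Define the well-strength parameter z₀ = (a/ℏ)√(2mV₀) = 0.412 × √(2·2.6·3.63) = 1.790.
The even/odd transcendental equations gain one root per π/2 in z₀, giving N = 1 + ⌊2z₀/π⌋ = 1 + ⌊1.140⌋ = 2.

N = 2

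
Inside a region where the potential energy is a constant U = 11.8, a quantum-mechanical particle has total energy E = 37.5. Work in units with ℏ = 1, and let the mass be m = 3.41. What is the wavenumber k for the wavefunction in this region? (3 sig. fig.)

With E > U the solution is oscillatory, ψ ∝ e^{±ikx} with k = √(2m(E − U))/ℏ.
k = √(2 × 3.41 × 25.7) = 13.24.

k = 13.2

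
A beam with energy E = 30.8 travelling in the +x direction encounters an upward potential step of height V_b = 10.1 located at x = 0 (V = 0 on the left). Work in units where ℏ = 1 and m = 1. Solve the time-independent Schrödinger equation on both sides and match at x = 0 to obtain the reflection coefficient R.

R = 0.00980

The wavenumbers are k₁ = √(2mE)/ℏ = 7.849 on the left and k₂ = √(2m(E − V_b))/ℏ = 6.434 on the right.
Matching ψ and ψ′ at x = 0 gives r = (k₁ − k₂)/(k₁ + k₂), so R = r² = 0.009805 and T = 1 − R = 0.9902.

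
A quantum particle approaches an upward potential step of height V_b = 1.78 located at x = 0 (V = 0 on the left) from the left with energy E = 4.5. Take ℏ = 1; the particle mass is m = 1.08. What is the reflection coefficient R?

R = 0.0157

On each side the TISE gives plane waves with k = √(2m(E − V))/ℏ: k₁ = √(2·1.08·4.5) = 3.118, k₂ = √(2·1.08·2.72) = 2.424.
Continuity of ψ and ψ′ at the step yields the reflection amplitude r = (k₁ − k₂)/(k₁ + k₂) = 0.1252; thus R = |r|² = 0.01568, T = 0.9843.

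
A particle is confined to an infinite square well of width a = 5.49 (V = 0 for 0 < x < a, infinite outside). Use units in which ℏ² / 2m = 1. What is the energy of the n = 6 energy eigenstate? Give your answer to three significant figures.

E = 11.8

Requiring ψ(0) = ψ(a) = 0 quantises k = nπ/a, hence E_n = ℏ²k²/2m = n²π²ℏ²/(2ma²).
E_6 = 6² × π² / (2 × 0.5 × 5.49²) = 11.79.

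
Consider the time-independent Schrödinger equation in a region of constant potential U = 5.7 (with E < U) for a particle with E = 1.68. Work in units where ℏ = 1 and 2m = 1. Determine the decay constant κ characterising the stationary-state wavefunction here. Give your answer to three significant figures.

κ = 2.00

Since E < U the TISE in this region is ψ'' = κ²ψ with κ = √(2m(U − E))/ℏ.
κ = √(2 × 0.5 × 4.02) = 2.005.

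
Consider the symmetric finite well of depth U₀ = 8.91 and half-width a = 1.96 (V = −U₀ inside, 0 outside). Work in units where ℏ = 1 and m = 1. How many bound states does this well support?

The dimensionless depth is z₀ = a√(2mU₀)/ℏ = 1.96 × √(17.82) = 8.274.
The even/odd transcendental equations gain one root per π/2 in z₀, giving N = 1 + ⌊2z₀/π⌋ = 1 + ⌊5.267⌋ = 6.

N = 6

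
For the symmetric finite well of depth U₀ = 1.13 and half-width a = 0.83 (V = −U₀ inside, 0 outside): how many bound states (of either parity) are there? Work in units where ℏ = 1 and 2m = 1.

The dimensionless depth is z₀ = a√(2mU₀)/ℏ = 0.83 × √(1.130) = 0.8823.
The even/odd transcendental equations gain one root per π/2 in z₀, giving N = 1 + ⌊2z₀/π⌋ = 1 + ⌊0.5617⌋ = 1.

N = 1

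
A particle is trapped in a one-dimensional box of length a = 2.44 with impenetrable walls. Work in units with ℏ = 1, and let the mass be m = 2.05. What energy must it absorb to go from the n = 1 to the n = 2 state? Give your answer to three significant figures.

ΔE = 1.21

E_n = n²π²ℏ²/(2ma²), so ΔE = (2² − 1²) π²ℏ²/(2ma²).
ΔE = 3 × π² / (2 × 2.05 × 2.44²) = 1.213.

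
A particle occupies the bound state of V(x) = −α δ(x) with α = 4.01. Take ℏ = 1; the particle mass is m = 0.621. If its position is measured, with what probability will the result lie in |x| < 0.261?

P = 0.727

The normalised bound state is ψ = √κ e^{−κ|x|} with κ = mα/ℏ² = 2.490.
P(|x| < d) = ∫_{−d}^{d} κ e^{−2κ|x|} dx = 1 − e^{−2κd} = 1 − e^{−1.300} = 0.7274.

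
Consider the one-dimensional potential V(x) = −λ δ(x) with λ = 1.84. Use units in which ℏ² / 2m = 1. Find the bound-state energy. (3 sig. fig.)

For x ≠ 0 the bound state is ψ ∝ e^{−κ|x|}; integrating the TISE across the delta gives the cusp condition 2κ = 2mλ/ℏ², so κ = 0.9200.
Then E = −ℏ²κ²/(2m) = −mλ²/(2ℏ²) = -0.8464.

E = -0.846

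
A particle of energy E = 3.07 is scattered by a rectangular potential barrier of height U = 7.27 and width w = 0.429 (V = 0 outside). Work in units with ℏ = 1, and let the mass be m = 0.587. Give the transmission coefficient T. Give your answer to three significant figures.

Since E < U the interior solution is evanescent with decay constant κ = √(2m(U − E))/ℏ = 2.221.
κw = 0.9526, sinh(κw) = 1.103.
The exact tunnelling result is T⁻¹ = 1 + U² sinh²(κw) / [4E(U − E)] = 2.248, so T = 0.445.

T = 0.445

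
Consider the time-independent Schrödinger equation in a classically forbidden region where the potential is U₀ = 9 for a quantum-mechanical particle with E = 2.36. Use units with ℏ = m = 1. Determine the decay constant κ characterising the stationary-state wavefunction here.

Since E < U₀ the TISE in this region is ψ'' = κ²ψ with κ = √(2m(U₀ − E))/ℏ.
κ = √(2 × 1 × 6.64) = 3.644.

κ = 3.64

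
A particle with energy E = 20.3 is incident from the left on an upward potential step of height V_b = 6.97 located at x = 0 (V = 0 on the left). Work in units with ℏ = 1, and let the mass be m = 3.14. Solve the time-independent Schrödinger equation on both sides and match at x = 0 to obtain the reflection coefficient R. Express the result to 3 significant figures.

R = 0.0110

The wavenumbers are k₁ = √(2mE)/ℏ = 11.29 on the left and k₂ = √(2m(E − V_b))/ℏ = 9.149 on the right.
Continuity of ψ and ψ′ at the step yields the reflection amplitude r = (k₁ − k₂)/(k₁ + k₂) = 0.1048; thus R = |r|² = 0.01098, T = 0.9890.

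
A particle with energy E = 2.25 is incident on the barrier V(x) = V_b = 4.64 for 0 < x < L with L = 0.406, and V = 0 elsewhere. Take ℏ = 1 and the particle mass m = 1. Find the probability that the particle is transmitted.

E < V_b: inside the barrier ψ ∝ e^{±κx} with κ = √(2m(V_b − E))/ℏ = 2.186.
κL = 0.8876, sinh(κL) = 1.009.
The exact tunnelling result is T⁻¹ = 1 + V_b² sinh²(κL) / [4E(V_b − E)] = 2.019, so T = 0.495.

T = 0.495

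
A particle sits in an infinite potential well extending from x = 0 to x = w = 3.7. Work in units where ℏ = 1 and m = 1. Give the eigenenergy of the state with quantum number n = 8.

The infinite-well eigenfunctions ψ_n = √(2/w) sin(nπx/w) vanish at both walls, giving E_n = n²π²ℏ²/(2mw²).
E_8 = 8² × π² / (2 × 1 × 3.7²) = 23.07.

E = 23.1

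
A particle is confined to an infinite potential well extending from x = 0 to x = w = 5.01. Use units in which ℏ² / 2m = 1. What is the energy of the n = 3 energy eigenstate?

The infinite-well eigenfunctions ψ_n = √(2/w) sin(nπx/w) vanish at both walls, giving E_n = n²π²ℏ²/(2mw²).
E_3 = 3² × π² / (2 × 0.5 × 5.01²) = 3.539.

E = 3.54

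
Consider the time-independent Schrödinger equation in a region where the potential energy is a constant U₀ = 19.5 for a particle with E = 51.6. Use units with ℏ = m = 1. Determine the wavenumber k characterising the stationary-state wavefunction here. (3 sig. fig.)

With E > U₀ the solution is oscillatory, ψ ∝ e^{±ikx} with k = √(2m(E − U₀))/ℏ.
k = √(2 × 1 × 32.1) = 8.012.

k = 8.01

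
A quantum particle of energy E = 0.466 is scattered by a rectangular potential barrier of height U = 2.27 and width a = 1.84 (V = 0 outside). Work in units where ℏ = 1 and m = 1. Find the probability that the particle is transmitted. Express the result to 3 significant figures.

T = 0.00240

Since E < U the interior solution is evanescent with decay constant κ = √(2m(U − E))/ℏ = 1.899.
κa = 3.495, sinh(κa) = 16.46.
The exact tunnelling result is T⁻¹ = 1 + U² sinh²(κa) / [4E(U − E)] = 416.2, so T = 0.00240.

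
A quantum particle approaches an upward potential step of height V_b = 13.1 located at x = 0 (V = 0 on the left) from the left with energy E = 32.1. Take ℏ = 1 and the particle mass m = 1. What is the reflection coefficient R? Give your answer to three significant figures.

The wavenumbers are k₁ = √(2mE)/ℏ = 8.012 on the left and k₂ = √(2m(E − V_b))/ℏ = 6.164 on the right.
Matching ψ and ψ′ at x = 0 gives r = (k₁ − k₂)/(k₁ + k₂), so R = r² = 0.01699 and T = 1 − R = 0.9830.

R = 0.0170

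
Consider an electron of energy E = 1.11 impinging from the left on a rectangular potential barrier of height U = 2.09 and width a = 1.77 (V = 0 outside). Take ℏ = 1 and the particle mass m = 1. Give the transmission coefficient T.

E < U: inside the barrier ψ ∝ e^{±κx} with κ = √(2m(U − E))/ℏ = 1.400.
κa = 2.478, sinh(κa) = 5.917.
The exact tunnelling result is T⁻¹ = 1 + U² sinh²(κa) / [4E(U − E)] = 36.14, so T = 0.0277.

T = 0.0277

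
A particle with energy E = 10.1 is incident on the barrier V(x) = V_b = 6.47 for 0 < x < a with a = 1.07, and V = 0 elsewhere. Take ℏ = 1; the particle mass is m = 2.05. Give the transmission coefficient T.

Above the barrier the interior wavenumber is k₂ = √(2m(E − V_b))/ℏ = 3.858, giving phase k₂a = 4.128.
T = [1 + V_b² sin²(k₂a) / (4E(E − V_b))]⁻¹ = 1/1.199 = 0.834.

T = 0.834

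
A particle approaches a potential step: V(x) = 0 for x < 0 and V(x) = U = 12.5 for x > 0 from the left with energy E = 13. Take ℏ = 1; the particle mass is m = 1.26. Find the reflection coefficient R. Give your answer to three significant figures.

On each side the TISE gives plane waves with k = √(2m(E − V))/ℏ: k₁ = √(2·1.26·13) = 5.724, k₂ = √(2·1.26·0.5) = 1.122.
Matching ψ and ψ′ at x = 0 gives r = (k₁ − k₂)/(k₁ + k₂), so R = r² = 0.4517 and T = 1 − R = 0.5483.

R = 0.452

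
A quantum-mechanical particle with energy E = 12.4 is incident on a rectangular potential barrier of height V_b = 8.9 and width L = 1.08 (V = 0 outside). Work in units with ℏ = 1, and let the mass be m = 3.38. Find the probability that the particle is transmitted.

E > V_b: inside the barrier k₂ = √(2m(E − V_b))/ℏ = 4.864, k₂L = 5.253.
Matching at both interfaces gives T⁻¹ = 1 + V_b² sin²(k₂L) / [4E(E − V_b)] = 1.335, hence T = 0.749.

T = 0.749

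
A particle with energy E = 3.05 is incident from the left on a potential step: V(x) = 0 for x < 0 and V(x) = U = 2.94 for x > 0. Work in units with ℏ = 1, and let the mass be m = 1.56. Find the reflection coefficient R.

R = 0.463

On each side the TISE gives plane waves with k = √(2m(E − V))/ℏ: k₁ = √(2·1.56·3.05) = 3.085, k₂ = √(2·1.56·0.11) = 0.5858.
Matching ψ and ψ′ at x = 0 gives r = (k₁ − k₂)/(k₁ + k₂), so R = r² = 0.4635 and T = 1 − R = 0.5365.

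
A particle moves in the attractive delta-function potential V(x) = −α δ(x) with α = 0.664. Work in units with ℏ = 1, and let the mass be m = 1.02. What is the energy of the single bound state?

E = -0.225

The bound state is ψ(x) = √κ e^{−κ|x|}. The derivative jump ψ'(0⁺) − ψ'(0⁻) = −(2mα/ℏ²)ψ(0) fixes κ = mα/ℏ² = 0.6773.
Then E = −ℏ²κ²/(2m) = −mα²/(2ℏ²) = -0.2249.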